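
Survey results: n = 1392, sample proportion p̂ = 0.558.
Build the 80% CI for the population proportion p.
(0.541, 0.575)

Proportion CI:
SE = √(p̂(1-p̂)/n) = √(0.558 · 0.442 / 1392) = 0.01331

z* = 1.282
Margin = z* · SE = 1.282 · 0.01331 = 0.0171

CI: 0.558 ± 0.0171 = (0.541, 0.575)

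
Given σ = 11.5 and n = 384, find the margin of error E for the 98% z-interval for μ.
Margin of error = 1.37

Margin of error = z* · σ/√n
= 2.326 · 11.5/√384
= 2.326 · 11.5/19.5959
= 1.37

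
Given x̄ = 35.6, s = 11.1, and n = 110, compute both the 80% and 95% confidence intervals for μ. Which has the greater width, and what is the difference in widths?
95% CI is wider by 1.47

df = 109
80% CI: t* = 1.289, (34.24, 36.96), width = 2 · t* · s/√n = 2.73
95% CI: t* = 1.982, (33.50, 37.70), width = 2 · t* · s/√n = 4.20

The 95% CI is wider by 4.20 - 2.73 = 1.47.
Higher confidence requires a wider interval.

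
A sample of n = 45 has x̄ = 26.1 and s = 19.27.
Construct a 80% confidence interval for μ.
(22.36, 29.84)

t-interval (σ unknown):
df = n - 1 = 44
t* = 1.301 for 80% confidence

Margin of error = t* · s/√n = 1.301 · 19.27/√45 = 3.74

CI: (22.36, 29.84)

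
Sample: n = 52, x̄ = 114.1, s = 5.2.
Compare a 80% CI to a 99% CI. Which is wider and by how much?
99% CI is wider by 1.99

df = 51
80% CI: t* = 1.298, (113.16, 115.04), width = 2 · t* · s/√n = 1.87
99% CI: t* = 2.676, (112.17, 116.03), width = 2 · t* · s/√n = 3.86

The 99% CI is wider by 3.86 - 1.87 = 1.99.
Higher confidence requires a wider interval.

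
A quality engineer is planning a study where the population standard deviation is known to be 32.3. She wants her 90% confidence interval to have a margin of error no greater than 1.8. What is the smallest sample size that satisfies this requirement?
n ≥ 872

For margin E ≤ 1.8:
n ≥ (z* · σ / E)²
n ≥ (1.645 · 32.3 / 1.8)²
n ≥ 871.35

Minimum n = 872 (rounding up)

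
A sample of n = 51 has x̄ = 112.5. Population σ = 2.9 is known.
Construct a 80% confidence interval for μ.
(111.98, 113.02)

z-interval (σ known):
z* = 1.282 for 80% confidence

Margin of error = z* · σ/√n = 1.282 · 2.9/√51 = 0.52

CI: (112.5 - 0.52, 112.5 + 0.52) = (111.98, 113.02)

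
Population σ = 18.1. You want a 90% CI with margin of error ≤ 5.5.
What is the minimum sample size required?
n ≥ 30

For margin E ≤ 5.5:
n ≥ (z* · σ / E)²
n ≥ (1.645 · 18.1 / 5.5)²
n ≥ 29.31

Minimum n = 30 (rounding up)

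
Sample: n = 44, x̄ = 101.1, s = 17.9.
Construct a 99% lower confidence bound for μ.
μ ≥ 94.58

Lower bound (one-sided):
t* = 2.416 (one-sided for 99%)
Lower bound = x̄ - t* · s/√n = 101.1 - 2.416 · 17.9/√44 = 94.58

We are 99% confident that μ ≥ 94.58.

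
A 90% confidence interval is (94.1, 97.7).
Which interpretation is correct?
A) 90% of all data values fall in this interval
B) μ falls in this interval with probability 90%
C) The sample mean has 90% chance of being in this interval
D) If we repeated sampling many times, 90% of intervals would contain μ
D

A) Wrong — a CI is about the parameter μ, not individual data values.
B) Wrong — μ is fixed; the randomness lives in the interval, not in μ.
C) Wrong — x̄ is observed and sits in the interval by construction.
D) Correct — this is the frequentist long-run coverage interpretation.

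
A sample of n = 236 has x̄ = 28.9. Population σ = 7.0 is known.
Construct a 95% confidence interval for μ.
(28.01, 29.79)

z-interval (σ known):
z* = 1.960 for 95% confidence

Margin of error = z* · σ/√n = 1.960 · 7.0/√236 = 0.89

CI: (28.9 - 0.89, 28.9 + 0.89) = (28.01, 29.79)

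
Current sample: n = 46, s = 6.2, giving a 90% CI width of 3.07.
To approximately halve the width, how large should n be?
n ≈ 184

CI width ∝ 1/√n
To reduce width by factor 2, need √n to grow by 2 → need 2² = 4 times as many samples.

Current: n = 46, width = 3.07
New: n = 184, width ≈ 1.51

Width reduced by factor of 3.07/1.51 = 2.03.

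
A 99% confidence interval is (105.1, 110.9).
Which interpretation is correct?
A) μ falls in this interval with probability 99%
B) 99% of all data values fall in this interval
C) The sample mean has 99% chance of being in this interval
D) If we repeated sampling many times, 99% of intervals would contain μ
D

A) Wrong — μ is fixed; the randomness lives in the interval, not in μ.
B) Wrong — a CI is about the parameter μ, not individual data values.
C) Wrong — x̄ is observed and sits in the interval by construction.
D) Correct — this is the frequentist long-run coverage interpretation.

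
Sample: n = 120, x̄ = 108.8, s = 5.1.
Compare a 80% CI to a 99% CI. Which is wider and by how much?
99% CI is wider by 1.24

df = 119
80% CI: t* = 1.289, (108.20, 109.40), width = 2 · t* · s/√n = 1.20
99% CI: t* = 2.618, (107.58, 110.02), width = 2 · t* · s/√n = 2.44

The 99% CI is wider by 2.44 - 1.20 = 1.24.
Higher confidence requires a wider interval.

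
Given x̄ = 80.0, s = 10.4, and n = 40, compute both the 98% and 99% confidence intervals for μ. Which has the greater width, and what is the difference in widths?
99% CI is wider by 0.93

df = 39
98% CI: t* = 2.426, (76.01, 83.99), width = 2 · t* · s/√n = 7.98
99% CI: t* = 2.708, (75.55, 84.45), width = 2 · t* · s/√n = 8.91

The 99% CI is wider by 8.91 - 7.98 = 0.93.
Higher confidence requires a wider interval.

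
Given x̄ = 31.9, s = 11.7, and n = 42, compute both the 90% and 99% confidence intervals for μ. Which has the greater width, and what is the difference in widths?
99% CI is wider by 3.67

df = 41
90% CI: t* = 1.683, (28.86, 34.94), width = 2 · t* · s/√n = 6.08
99% CI: t* = 2.701, (27.02, 36.78), width = 2 · t* · s/√n = 9.75

The 99% CI is wider by 9.75 - 6.08 = 3.67.
Higher confidence requires a wider interval.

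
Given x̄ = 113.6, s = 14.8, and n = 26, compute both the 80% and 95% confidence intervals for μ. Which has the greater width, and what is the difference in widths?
95% CI is wider by 4.32

df = 25
80% CI: t* = 1.316, (109.78, 117.42), width = 2 · t* · s/√n = 7.64
95% CI: t* = 2.060, (107.62, 119.58), width = 2 · t* · s/√n = 11.96

The 95% CI is wider by 11.96 - 7.64 = 4.32.
Higher confidence requires a wider interval.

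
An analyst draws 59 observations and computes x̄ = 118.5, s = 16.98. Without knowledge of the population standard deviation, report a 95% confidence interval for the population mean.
(114.07, 122.93)

t-interval (σ unknown):
df = n - 1 = 58
t* = 2.002 for 95% confidence

Margin of error = t* · s/√n = 2.002 · 16.98/√59 = 4.43

CI: (114.07, 122.93)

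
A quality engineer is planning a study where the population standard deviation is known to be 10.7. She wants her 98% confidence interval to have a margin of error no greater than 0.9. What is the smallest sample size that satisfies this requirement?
n ≥ 765

For margin E ≤ 0.9:
n ≥ (z* · σ / E)²
n ≥ (2.326 · 10.7 / 0.9)²
n ≥ 764.72

Minimum n = 765 (rounding up)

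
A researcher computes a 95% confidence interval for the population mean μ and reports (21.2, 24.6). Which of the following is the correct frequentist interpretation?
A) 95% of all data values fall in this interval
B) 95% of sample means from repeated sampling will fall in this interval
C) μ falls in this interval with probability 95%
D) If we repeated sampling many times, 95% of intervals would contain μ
D

A) Wrong — a CI is about the parameter μ, not individual data values.
B) Wrong — coverage applies to intervals containing μ, not to future x̄ values.
C) Wrong — μ is fixed; the randomness lives in the interval, not in μ.
D) Correct — this is the frequentist long-run coverage interpretation.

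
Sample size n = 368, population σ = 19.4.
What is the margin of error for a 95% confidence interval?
Margin of error = 1.98

Margin of error = z* · σ/√n
= 1.960 · 19.4/√368
= 1.960 · 19.4/19.1833
= 1.98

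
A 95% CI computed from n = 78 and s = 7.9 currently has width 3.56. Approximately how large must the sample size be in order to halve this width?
n ≈ 312

CI width ∝ 1/√n
To reduce width by factor 2, need √n to grow by 2 → need 2² = 4 times as many samples.

Current: n = 78, width = 3.56
New: n = 312, width ≈ 1.76

Width reduced by factor of 3.56/1.76 = 2.02.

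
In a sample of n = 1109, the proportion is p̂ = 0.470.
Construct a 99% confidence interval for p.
(0.431, 0.509)

Proportion CI:
SE = √(p̂(1-p̂)/n) = √(0.470 · 0.530 / 1109) = 0.01499

z* = 2.576
Margin = z* · SE = 2.576 · 0.01499 = 0.0386

CI: 0.470 ± 0.0386 = (0.431, 0.509)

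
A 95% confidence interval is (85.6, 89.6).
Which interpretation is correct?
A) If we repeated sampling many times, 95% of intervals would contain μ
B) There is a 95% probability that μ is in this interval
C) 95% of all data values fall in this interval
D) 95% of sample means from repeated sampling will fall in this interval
A

A) Correct — this is the frequentist long-run coverage interpretation.
B) Wrong — μ is fixed; the randomness lives in the interval, not in μ.
C) Wrong — a CI is about the parameter μ, not individual data values.
D) Wrong — coverage applies to intervals containing μ, not to future x̄ values.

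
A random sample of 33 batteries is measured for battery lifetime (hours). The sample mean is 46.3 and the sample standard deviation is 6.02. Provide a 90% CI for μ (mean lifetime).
(44.52, 48.08)

t-interval (σ unknown):
df = n - 1 = 32
t* = 1.694 for 90% confidence

Margin of error = t* · s/√n = 1.694 · 6.02/√33 = 1.78

CI: (44.52, 48.08)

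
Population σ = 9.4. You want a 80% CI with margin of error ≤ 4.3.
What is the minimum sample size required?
n ≥ 8

For margin E ≤ 4.3:
n ≥ (z* · σ / E)²
n ≥ (1.282 · 9.4 / 4.3)²
n ≥ 7.85

Minimum n = 8 (rounding up)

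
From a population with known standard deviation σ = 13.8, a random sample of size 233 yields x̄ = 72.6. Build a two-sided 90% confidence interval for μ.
(71.11, 74.09)

z-interval (σ known):
z* = 1.645 for 90% confidence

Margin of error = z* · σ/√n = 1.645 · 13.8/√233 = 1.49

CI: (72.6 - 1.49, 72.6 + 1.49) = (71.11, 74.09)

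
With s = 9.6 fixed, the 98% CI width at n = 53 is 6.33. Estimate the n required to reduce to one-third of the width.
n ≈ 477

CI width ∝ 1/√n
To reduce width by factor 3, need √n to grow by 3 → need 3² = 9 times as many samples.

Current: n = 53, width = 6.33
New: n = 477, width ≈ 2.05

Width reduced by factor of 6.33/2.05 = 3.09.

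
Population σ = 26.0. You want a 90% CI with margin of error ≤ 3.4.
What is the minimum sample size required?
n ≥ 159

For margin E ≤ 3.4:
n ≥ (z* · σ / E)²
n ≥ (1.645 · 26.0 / 3.4)²
n ≥ 158.24

Minimum n = 159 (rounding up)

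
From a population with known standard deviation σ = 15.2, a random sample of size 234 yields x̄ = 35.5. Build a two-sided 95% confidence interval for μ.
(33.55, 37.45)

z-interval (σ known):
z* = 1.960 for 95% confidence

Margin of error = z* · σ/√n = 1.960 · 15.2/√234 = 1.95

CI: (35.5 - 1.95, 35.5 + 1.95) = (33.55, 37.45)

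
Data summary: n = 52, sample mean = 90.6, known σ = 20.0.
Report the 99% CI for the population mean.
(83.46, 97.74)

z-interval (σ known):
z* = 2.576 for 99% confidence

Margin of error = z* · σ/√n = 2.576 · 20.0/√52 = 7.14

CI: (90.6 - 7.14, 90.6 + 7.14) = (83.46, 97.74)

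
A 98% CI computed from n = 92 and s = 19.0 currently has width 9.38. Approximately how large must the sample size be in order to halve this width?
n ≈ 368

CI width ∝ 1/√n
To reduce width by factor 2, need √n to grow by 2 → need 2² = 4 times as many samples.

Current: n = 92, width = 9.38
New: n = 368, width ≈ 4.63

Width reduced by factor of 9.38/4.63 = 2.03.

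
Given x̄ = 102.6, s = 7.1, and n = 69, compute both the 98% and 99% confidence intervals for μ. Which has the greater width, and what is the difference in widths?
99% CI is wider by 0.46

df = 68
98% CI: t* = 2.382, (100.56, 104.64), width = 2 · t* · s/√n = 4.07
99% CI: t* = 2.650, (100.33, 104.87), width = 2 · t* · s/√n = 4.53

The 99% CI is wider by 4.53 - 4.07 = 0.46.
Higher confidence requires a wider interval.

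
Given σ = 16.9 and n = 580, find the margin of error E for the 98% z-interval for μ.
Margin of error = 1.63

Margin of error = z* · σ/√n
= 2.326 · 16.9/√580
= 2.326 · 16.9/24.0832
= 1.63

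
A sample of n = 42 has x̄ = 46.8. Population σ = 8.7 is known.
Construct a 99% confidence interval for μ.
(43.34, 50.26)

z-interval (σ known):
z* = 2.576 for 99% confidence

Margin of error = z* · σ/√n = 2.576 · 8.7/√42 = 3.46

CI: (46.8 - 3.46, 46.8 + 3.46) = (43.34, 50.26)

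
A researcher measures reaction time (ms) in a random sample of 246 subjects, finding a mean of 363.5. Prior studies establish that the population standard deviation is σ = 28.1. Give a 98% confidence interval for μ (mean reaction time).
(359.33, 367.67)

z-interval (σ known):
z* = 2.326 for 98% confidence

Margin of error = z* · σ/√n = 2.326 · 28.1/√246 = 4.17

CI: (363.5 - 4.17, 363.5 + 4.17) = (359.33, 367.67)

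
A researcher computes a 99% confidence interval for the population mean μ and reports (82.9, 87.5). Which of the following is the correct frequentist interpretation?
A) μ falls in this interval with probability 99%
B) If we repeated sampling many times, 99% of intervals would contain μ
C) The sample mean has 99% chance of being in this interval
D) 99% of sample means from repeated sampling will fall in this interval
B

A) Wrong — μ is fixed; the randomness lives in the interval, not in μ.
B) Correct — this is the frequentist long-run coverage interpretation.
C) Wrong — x̄ is observed and sits in the interval by construction.
D) Wrong — coverage applies to intervals containing μ, not to future x̄ values.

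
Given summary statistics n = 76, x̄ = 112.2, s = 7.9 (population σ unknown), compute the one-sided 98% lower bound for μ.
μ ≥ 110.31

Lower bound (one-sided):
t* = 2.090 (one-sided for 98%)
Lower bound = x̄ - t* · s/√n = 112.2 - 2.090 · 7.9/√76 = 110.31

We are 98% confident that μ ≥ 110.31.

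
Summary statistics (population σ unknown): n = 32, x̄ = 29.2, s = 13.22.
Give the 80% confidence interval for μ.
(26.14, 32.26)

t-interval (σ unknown):
df = n - 1 = 31
t* = 1.309 for 80% confidence

Margin of error = t* · s/√n = 1.309 · 13.22/√32 = 3.06

CI: (26.14, 32.26)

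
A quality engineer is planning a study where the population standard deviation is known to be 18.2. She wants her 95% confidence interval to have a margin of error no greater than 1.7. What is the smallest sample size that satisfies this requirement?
n ≥ 441

For margin E ≤ 1.7:
n ≥ (z* · σ / E)²
n ≥ (1.960 · 18.2 / 1.7)²
n ≥ 440.31

Minimum n = 441 (rounding up)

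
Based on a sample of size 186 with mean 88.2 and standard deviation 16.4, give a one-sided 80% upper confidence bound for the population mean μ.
μ ≤ 89.21

Upper bound (one-sided):
t* = 0.844 (one-sided for 80%)
Upper bound = x̄ + t* · s/√n = 88.2 + 0.844 · 16.4/√186 = 89.21

We are 80% confident that μ ≤ 89.21.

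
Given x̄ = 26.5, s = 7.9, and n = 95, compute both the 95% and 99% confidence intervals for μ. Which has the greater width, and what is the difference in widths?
99% CI is wider by 1.04

df = 94
95% CI: t* = 1.986, (24.89, 28.11), width = 2 · t* · s/√n = 3.22
99% CI: t* = 2.629, (24.37, 28.63), width = 2 · t* · s/√n = 4.26

The 99% CI is wider by 4.26 - 3.22 = 1.04.
Higher confidence requires a wider interval.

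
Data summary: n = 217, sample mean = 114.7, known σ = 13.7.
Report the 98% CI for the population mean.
(112.54, 116.86)

z-interval (σ known):
z* = 2.326 for 98% confidence

Margin of error = z* · σ/√n = 2.326 · 13.7/√217 = 2.16

CI: (114.7 - 2.16, 114.7 + 2.16) = (112.54, 116.86)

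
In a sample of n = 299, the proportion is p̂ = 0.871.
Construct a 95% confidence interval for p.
(0.833, 0.909)

Proportion CI:
SE = √(p̂(1-p̂)/n) = √(0.871 · 0.129 / 299) = 0.01939

z* = 1.960
Margin = z* · SE = 1.960 · 0.01939 = 0.0380

CI: 0.871 ± 0.0380 = (0.833, 0.909)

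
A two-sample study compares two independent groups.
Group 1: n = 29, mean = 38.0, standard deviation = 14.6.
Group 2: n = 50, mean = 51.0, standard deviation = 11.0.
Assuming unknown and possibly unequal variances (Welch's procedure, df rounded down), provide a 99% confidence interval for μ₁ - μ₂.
(-21.40, -4.60)

Difference: x̄₁ - x̄₂ = -13.00
SE = √(s₁²/n₁ + s₂²/n₂) = √(14.6²/29 + 11.0²/50) = 3.1258
df = 46.59 → 46 (Welch–Satterthwaite, rounded down)
t* = 2.687

CI: -13.00 ± 2.687 · 3.1258 = -13.00 ± 8.40 = (-21.40, -4.60)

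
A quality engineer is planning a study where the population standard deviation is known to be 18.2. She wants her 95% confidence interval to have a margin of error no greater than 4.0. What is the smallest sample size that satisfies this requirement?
n ≥ 80

For margin E ≤ 4.0:
n ≥ (z* · σ / E)²
n ≥ (1.960 · 18.2 / 4.0)²
n ≥ 79.53

Minimum n = 80 (rounding up)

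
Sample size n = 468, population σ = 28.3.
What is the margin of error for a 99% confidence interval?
Margin of error = 3.37

Margin of error = z* · σ/√n
= 2.576 · 28.3/√468
= 2.576 · 28.3/21.6333
= 3.37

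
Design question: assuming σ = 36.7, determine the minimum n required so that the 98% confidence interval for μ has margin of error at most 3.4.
n ≥ 631

For margin E ≤ 3.4:
n ≥ (z* · σ / E)²
n ≥ (2.326 · 36.7 / 3.4)²
n ≥ 630.37

Minimum n = 631 (rounding up)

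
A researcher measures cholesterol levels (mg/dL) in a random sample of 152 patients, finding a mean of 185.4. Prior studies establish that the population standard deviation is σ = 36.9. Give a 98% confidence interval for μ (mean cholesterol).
(178.44, 192.36)

z-interval (σ known):
z* = 2.326 for 98% confidence

Margin of error = z* · σ/√n = 2.326 · 36.9/√152 = 6.96

CI: (185.4 - 6.96, 185.4 + 6.96) = (178.44, 192.36)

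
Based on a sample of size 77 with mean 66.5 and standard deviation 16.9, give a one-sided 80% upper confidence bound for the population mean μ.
μ ≤ 68.13

Upper bound (one-sided):
t* = 0.846 (one-sided for 80%)
Upper bound = x̄ + t* · s/√n = 66.5 + 0.846 · 16.9/√77 = 68.13

We are 80% confident that μ ≤ 68.13.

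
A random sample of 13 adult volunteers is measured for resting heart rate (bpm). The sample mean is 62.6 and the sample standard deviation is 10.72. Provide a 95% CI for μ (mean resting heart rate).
(56.12, 69.08)

t-interval (σ unknown):
df = n - 1 = 12
t* = 2.179 for 95% confidence

Margin of error = t* · s/√n = 2.179 · 10.72/√13 = 6.48

CI: (56.12, 69.08)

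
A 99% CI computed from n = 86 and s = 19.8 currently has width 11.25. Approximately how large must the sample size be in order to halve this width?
n ≈ 344

CI width ∝ 1/√n
To reduce width by factor 2, need √n to grow by 2 → need 2² = 4 times as many samples.

Current: n = 86, width = 11.25
New: n = 344, width ≈ 5.53

Width reduced by factor of 11.25/5.53 = 2.03.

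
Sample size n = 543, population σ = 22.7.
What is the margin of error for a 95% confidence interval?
Margin of error = 1.91

Margin of error = z* · σ/√n
= 1.960 · 22.7/√543
= 1.960 · 22.7/23.3024
= 1.91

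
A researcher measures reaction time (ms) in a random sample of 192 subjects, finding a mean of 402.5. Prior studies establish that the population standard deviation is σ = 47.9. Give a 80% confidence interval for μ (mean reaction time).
(398.07, 406.93)

z-interval (σ known):
z* = 1.282 for 80% confidence

Margin of error = z* · σ/√n = 1.282 · 47.9/√192 = 4.43

CI: (402.5 - 4.43, 402.5 + 4.43) = (398.07, 406.93)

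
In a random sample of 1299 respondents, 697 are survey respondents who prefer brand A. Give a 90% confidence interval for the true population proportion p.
(0.514, 0.559)

Proportion CI:
p̂ = 697/1299 = 0.53657
SE = √(p̂(1-p̂)/n) = √(0.53657 · 0.46343 / 1299) = 0.01384

z* = 1.645
Margin = z* · SE = 1.645 · 0.01384 = 0.0228

CI: 0.53657 ± 0.0228 = (0.514, 0.559)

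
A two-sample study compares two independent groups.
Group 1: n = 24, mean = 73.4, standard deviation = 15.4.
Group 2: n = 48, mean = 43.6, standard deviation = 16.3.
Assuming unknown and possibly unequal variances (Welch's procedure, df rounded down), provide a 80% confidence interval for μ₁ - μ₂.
(24.70, 34.90)

Difference: x̄₁ - x̄₂ = 29.80
SE = √(s₁²/n₁ + s₂²/n₂) = √(15.4²/24 + 16.3²/48) = 3.9264
df = 48.53 → 48 (Welch–Satterthwaite, rounded down)
t* = 1.299

CI: 29.80 ± 1.299 · 3.9264 = 29.80 ± 5.10 = (24.70, 34.90)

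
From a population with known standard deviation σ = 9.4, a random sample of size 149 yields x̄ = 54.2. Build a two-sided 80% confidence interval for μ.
(53.21, 55.19)

z-interval (σ known):
z* = 1.282 for 80% confidence

Margin of error = z* · σ/√n = 1.282 · 9.4/√149 = 0.99

CI: (54.2 - 0.99, 54.2 + 0.99) = (53.21, 55.19)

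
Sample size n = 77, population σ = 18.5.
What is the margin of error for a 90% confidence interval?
Margin of error = 3.47

Margin of error = z* · σ/√n
= 1.645 · 18.5/√77
= 1.645 · 18.5/8.7750
= 3.47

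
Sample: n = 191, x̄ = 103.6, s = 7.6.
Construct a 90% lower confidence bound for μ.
μ ≥ 102.89

Lower bound (one-sided):
t* = 1.286 (one-sided for 90%)
Lower bound = x̄ - t* · s/√n = 103.6 - 1.286 · 7.6/√191 = 102.89

We are 90% confident that μ ≥ 102.89.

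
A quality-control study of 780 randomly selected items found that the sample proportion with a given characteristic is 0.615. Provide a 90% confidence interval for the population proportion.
(0.586, 0.644)

Proportion CI:
SE = √(p̂(1-p̂)/n) = √(0.615 · 0.385 / 780) = 0.01742

z* = 1.645
Margin = z* · SE = 1.645 · 0.01742 = 0.0287

CI: 0.615 ± 0.0287 = (0.586, 0.644)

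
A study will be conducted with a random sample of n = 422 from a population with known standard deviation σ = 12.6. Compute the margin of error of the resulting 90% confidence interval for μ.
Margin of error = 1.01

Margin of error = z* · σ/√n
= 1.645 · 12.6/√422
= 1.645 · 12.6/20.5426
= 1.01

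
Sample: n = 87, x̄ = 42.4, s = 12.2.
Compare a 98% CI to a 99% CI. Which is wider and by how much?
99% CI is wider by 0.69

df = 86
98% CI: t* = 2.370, (39.30, 45.50), width = 2 · t* · s/√n = 6.20
99% CI: t* = 2.634, (38.95, 45.85), width = 2 · t* · s/√n = 6.89

The 99% CI is wider by 6.89 - 6.20 = 0.69.
Higher confidence requires a wider interval.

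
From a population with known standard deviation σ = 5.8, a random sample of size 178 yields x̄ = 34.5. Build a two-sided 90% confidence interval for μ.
(33.78, 35.22)

z-interval (σ known):
z* = 1.645 for 90% confidence

Margin of error = z* · σ/√n = 1.645 · 5.8/√178 = 0.72

CI: (34.5 - 0.72, 34.5 + 0.72) = (33.78, 35.22)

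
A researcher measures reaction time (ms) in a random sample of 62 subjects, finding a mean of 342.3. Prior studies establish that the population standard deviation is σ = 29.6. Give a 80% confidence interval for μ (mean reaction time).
(337.48, 347.12)

z-interval (σ known):
z* = 1.282 for 80% confidence

Margin of error = z* · σ/√n = 1.282 · 29.6/√62 = 4.82

CI: (342.3 - 4.82, 342.3 + 4.82) = (337.48, 347.12)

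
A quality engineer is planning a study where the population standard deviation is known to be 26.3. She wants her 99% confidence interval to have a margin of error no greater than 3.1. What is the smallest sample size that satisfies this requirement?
n ≥ 478

For margin E ≤ 3.1:
n ≥ (z* · σ / E)²
n ≥ (2.576 · 26.3 / 3.1)²
n ≥ 477.62

Minimum n = 478 (rounding up)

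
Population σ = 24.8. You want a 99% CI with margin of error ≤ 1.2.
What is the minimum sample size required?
n ≥ 2835

For margin E ≤ 1.2:
n ≥ (z* · σ / E)²
n ≥ (2.576 · 24.8 / 1.2)²
n ≥ 2834.21

Minimum n = 2835 (rounding up)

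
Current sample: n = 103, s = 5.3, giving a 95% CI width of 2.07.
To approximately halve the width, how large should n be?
n ≈ 412

CI width ∝ 1/√n
To reduce width by factor 2, need √n to grow by 2 → need 2² = 4 times as many samples.

Current: n = 103, width = 2.07
New: n = 412, width ≈ 1.03

Width reduced by factor of 2.07/1.03 = 2.01.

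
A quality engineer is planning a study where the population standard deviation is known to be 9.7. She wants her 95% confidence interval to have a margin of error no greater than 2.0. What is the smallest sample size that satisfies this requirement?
n ≥ 91

For margin E ≤ 2.0:
n ≥ (z* · σ / E)²
n ≥ (1.960 · 9.7 / 2.0)²
n ≥ 90.36

Minimum n = 91 (rounding up)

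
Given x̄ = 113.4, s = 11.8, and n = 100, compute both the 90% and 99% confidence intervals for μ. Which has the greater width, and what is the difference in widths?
99% CI is wider by 2.28

df = 99
90% CI: t* = 1.660, (111.44, 115.36), width = 2 · t* · s/√n = 3.92
99% CI: t* = 2.626, (110.30, 116.50), width = 2 · t* · s/√n = 6.20

The 99% CI is wider by 6.20 - 3.92 = 2.28.
Higher confidence requires a wider interval.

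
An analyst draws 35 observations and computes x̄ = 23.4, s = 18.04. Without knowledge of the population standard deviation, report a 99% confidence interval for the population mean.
(15.08, 31.72)

t-interval (σ unknown):
df = n - 1 = 34
t* = 2.728 for 99% confidence

Margin of error = t* · s/√n = 2.728 · 18.04/√35 = 8.32

CI: (15.08, 31.72)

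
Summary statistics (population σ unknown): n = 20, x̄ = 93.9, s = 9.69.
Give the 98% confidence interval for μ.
(88.40, 99.40)

t-interval (σ unknown):
df = n - 1 = 19
t* = 2.539 for 98% confidence

Margin of error = t* · s/√n = 2.539 · 9.69/√20 = 5.50

CI: (88.40, 99.40)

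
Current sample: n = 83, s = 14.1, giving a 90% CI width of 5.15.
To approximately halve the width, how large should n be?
n ≈ 332

CI width ∝ 1/√n
To reduce width by factor 2, need √n to grow by 2 → need 2² = 4 times as many samples.

Current: n = 83, width = 5.15
New: n = 332, width ≈ 2.55

Width reduced by factor of 5.15/2.55 = 2.02.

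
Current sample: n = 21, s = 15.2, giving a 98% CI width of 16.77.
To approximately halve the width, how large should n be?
n ≈ 84

CI width ∝ 1/√n
To reduce width by factor 2, need √n to grow by 2 → need 2² = 4 times as many samples.

Current: n = 21, width = 16.77
New: n = 84, width ≈ 7.87

Width reduced by factor of 16.77/7.87 = 2.13.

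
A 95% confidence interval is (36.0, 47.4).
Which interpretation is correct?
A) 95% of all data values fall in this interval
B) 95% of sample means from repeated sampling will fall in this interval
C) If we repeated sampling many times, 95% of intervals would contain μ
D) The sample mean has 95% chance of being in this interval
C

A) Wrong — a CI is about the parameter μ, not individual data values.
B) Wrong — coverage applies to intervals containing μ, not to future x̄ values.
C) Correct — this is the frequentist long-run coverage interpretation.
D) Wrong — x̄ is observed and sits in the interval by construction.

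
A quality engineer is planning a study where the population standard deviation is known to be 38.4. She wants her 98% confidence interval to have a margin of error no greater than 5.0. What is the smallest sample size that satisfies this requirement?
n ≥ 320

For margin E ≤ 5.0:
n ≥ (z* · σ / E)²
n ≥ (2.326 · 38.4 / 5.0)²
n ≥ 319.11

Minimum n = 320 (rounding up)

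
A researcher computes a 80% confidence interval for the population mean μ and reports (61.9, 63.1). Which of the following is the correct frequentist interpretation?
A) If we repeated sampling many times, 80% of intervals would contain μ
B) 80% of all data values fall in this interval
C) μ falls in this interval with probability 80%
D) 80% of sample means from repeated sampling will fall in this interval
A

A) Correct — this is the frequentist long-run coverage interpretation.
B) Wrong — a CI is about the parameter μ, not individual data values.
C) Wrong — μ is fixed; the randomness lives in the interval, not in μ.
D) Wrong — coverage applies to intervals containing μ, not to future x̄ values.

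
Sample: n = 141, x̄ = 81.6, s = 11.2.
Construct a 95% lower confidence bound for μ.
μ ≥ 80.04

Lower bound (one-sided):
t* = 1.656 (one-sided for 95%)
Lower bound = x̄ - t* · s/√n = 81.6 - 1.656 · 11.2/√141 = 80.04

We are 95% confident that μ ≥ 80.04.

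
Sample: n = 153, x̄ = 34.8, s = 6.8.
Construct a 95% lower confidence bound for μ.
μ ≥ 33.89

Lower bound (one-sided):
t* = 1.655 (one-sided for 95%)
Lower bound = x̄ - t* · s/√n = 34.8 - 1.655 · 6.8/√153 = 33.89

We are 95% confident that μ ≥ 33.89.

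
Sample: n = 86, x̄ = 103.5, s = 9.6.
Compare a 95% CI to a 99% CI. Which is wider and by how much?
99% CI is wider by 1.34

df = 85
95% CI: t* = 1.988, (101.44, 105.56), width = 2 · t* · s/√n = 4.12
99% CI: t* = 2.635, (100.77, 106.23), width = 2 · t* · s/√n = 5.46

The 99% CI is wider by 5.46 - 4.12 = 1.34.
Higher confidence requires a wider interval.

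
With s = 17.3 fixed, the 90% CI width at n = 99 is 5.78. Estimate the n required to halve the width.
n ≈ 396

CI width ∝ 1/√n
To reduce width by factor 2, need √n to grow by 2 → need 2² = 4 times as many samples.

Current: n = 99, width = 5.78
New: n = 396, width ≈ 2.87

Width reduced by factor of 5.78/2.87 = 2.01.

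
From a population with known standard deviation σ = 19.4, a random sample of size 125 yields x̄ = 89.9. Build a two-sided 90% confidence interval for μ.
(87.05, 92.75)

z-interval (σ known):
z* = 1.645 for 90% confidence

Margin of error = z* · σ/√n = 1.645 · 19.4/√125 = 2.85

CI: (89.9 - 2.85, 89.9 + 2.85) = (87.05, 92.75)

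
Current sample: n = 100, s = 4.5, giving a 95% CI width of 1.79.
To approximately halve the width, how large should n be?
n ≈ 400

CI width ∝ 1/√n
To reduce width by factor 2, need √n to grow by 2 → need 2² = 4 times as many samples.

Current: n = 100, width = 1.79
New: n = 400, width ≈ 0.88

Width reduced by factor of 1.79/0.88 = 2.03.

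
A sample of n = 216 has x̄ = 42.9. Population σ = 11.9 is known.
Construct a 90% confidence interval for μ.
(41.57, 44.23)

z-interval (σ known):
z* = 1.645 for 90% confidence

Margin of error = z* · σ/√n = 1.645 · 11.9/√216 = 1.33

CI: (42.9 - 1.33, 42.9 + 1.33) = (41.57, 44.23)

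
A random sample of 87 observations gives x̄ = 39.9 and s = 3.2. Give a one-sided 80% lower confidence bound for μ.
μ ≥ 39.61

Lower bound (one-sided):
t* = 0.846 (one-sided for 80%)
Lower bound = x̄ - t* · s/√n = 39.9 - 0.846 · 3.2/√87 = 39.61

We are 80% confident that μ ≥ 39.61.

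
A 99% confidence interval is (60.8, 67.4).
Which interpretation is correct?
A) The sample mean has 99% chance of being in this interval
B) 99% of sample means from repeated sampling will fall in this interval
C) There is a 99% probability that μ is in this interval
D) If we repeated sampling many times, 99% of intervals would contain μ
D

A) Wrong — x̄ is observed and sits in the interval by construction.
B) Wrong — coverage applies to intervals containing μ, not to future x̄ values.
C) Wrong — μ is fixed; the randomness lives in the interval, not in μ.
D) Correct — this is the frequentist long-run coverage interpretation.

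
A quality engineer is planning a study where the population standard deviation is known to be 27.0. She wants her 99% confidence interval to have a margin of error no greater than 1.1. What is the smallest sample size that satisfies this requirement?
n ≥ 3998

For margin E ≤ 1.1:
n ≥ (z* · σ / E)²
n ≥ (2.576 · 27.0 / 1.1)²
n ≥ 3997.92

Minimum n = 3998 (rounding up)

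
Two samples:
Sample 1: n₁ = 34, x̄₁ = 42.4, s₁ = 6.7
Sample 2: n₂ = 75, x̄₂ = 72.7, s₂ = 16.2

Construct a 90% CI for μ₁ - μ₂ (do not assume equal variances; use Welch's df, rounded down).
(-33.94, -26.66)

Difference: x̄₁ - x̄₂ = -30.30
SE = √(s₁²/n₁ + s₂²/n₂) = √(6.7²/34 + 16.2²/75) = 2.1953
df = 106.41 → 106 (Welch–Satterthwaite, rounded down)
t* = 1.659

CI: -30.30 ± 1.659 · 2.1953 = -30.30 ± 3.64 = (-33.94, -26.66)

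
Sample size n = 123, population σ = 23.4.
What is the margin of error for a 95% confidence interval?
Margin of error = 4.14

Margin of error = z* · σ/√n
= 1.960 · 23.4/√123
= 1.960 · 23.4/11.0905
= 4.14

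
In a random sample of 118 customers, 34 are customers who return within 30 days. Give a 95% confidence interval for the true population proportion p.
(0.206, 0.370)

Proportion CI:
p̂ = 34/118 = 0.28814
SE = √(p̂(1-p̂)/n) = √(0.28814 · 0.71186 / 118) = 0.04169

z* = 1.960
Margin = z* · SE = 1.960 · 0.04169 = 0.0817

CI: 0.28814 ± 0.0817 = (0.206, 0.370)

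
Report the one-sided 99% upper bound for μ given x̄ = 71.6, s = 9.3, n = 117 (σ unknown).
μ ≤ 73.63

Upper bound (one-sided):
t* = 2.359 (one-sided for 99%)
Upper bound = x̄ + t* · s/√n = 71.6 + 2.359 · 9.3/√117 = 73.63

We are 99% confident that μ ≤ 73.63.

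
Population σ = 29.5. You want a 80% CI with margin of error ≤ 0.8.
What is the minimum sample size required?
n ≥ 2235

For margin E ≤ 0.8:
n ≥ (z* · σ / E)²
n ≥ (1.282 · 29.5 / 0.8)²
n ≥ 2234.81

Minimum n = 2235 (rounding up)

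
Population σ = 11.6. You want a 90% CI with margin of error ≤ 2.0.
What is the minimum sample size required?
n ≥ 92

For margin E ≤ 2.0:
n ≥ (z* · σ / E)²
n ≥ (1.645 · 11.6 / 2.0)²
n ≥ 91.03

Minimum n = 92 (rounding up)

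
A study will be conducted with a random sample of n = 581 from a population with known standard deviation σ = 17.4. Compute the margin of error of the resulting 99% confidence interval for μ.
Margin of error = 1.86

Margin of error = z* · σ/√n
= 2.576 · 17.4/√581
= 2.576 · 17.4/24.1039
= 1.86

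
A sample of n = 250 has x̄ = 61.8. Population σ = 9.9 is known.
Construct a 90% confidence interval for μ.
(60.77, 62.83)

z-interval (σ known):
z* = 1.645 for 90% confidence

Margin of error = z* · σ/√n = 1.645 · 9.9/√250 = 1.03

CI: (61.8 - 1.03, 61.8 + 1.03) = (60.77, 62.83)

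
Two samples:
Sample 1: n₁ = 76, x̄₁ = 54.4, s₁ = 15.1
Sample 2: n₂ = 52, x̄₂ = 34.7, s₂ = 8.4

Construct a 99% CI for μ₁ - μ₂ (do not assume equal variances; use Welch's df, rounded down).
(14.24, 25.16)

Difference: x̄₁ - x̄₂ = 19.70
SE = √(s₁²/n₁ + s₂²/n₂) = √(15.1²/76 + 8.4²/52) = 2.0874
df = 121.60 → 121 (Welch–Satterthwaite, rounded down)
t* = 2.617

CI: 19.70 ± 2.617 · 2.0874 = 19.70 ± 5.46 = (14.24, 25.16)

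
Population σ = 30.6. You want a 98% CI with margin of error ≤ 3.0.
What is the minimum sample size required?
n ≥ 563

For margin E ≤ 3.0:
n ≥ (z* · σ / E)²
n ≥ (2.326 · 30.6 / 3.0)²
n ≥ 562.89

Minimum n = 563 (rounding up)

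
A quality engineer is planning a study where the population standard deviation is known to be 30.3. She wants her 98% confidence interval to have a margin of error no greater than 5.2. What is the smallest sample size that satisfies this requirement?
n ≥ 184

For margin E ≤ 5.2:
n ≥ (z* · σ / E)²
n ≥ (2.326 · 30.3 / 5.2)²
n ≥ 183.70

Minimum n = 184 (rounding up)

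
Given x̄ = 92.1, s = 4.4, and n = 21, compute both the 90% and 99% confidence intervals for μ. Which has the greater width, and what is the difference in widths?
99% CI is wider by 2.15

df = 20
90% CI: t* = 1.725, (90.44, 93.76), width = 2 · t* · s/√n = 3.31
99% CI: t* = 2.845, (89.37, 94.83), width = 2 · t* · s/√n = 5.46

The 99% CI is wider by 5.46 - 3.31 = 2.15.
Higher confidence requires a wider interval.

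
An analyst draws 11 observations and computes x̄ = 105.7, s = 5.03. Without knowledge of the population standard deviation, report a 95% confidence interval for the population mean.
(102.32, 109.08)

t-interval (σ unknown):
df = n - 1 = 10
t* = 2.228 for 95% confidence

Margin of error = t* · s/√n = 2.228 · 5.03/√11 = 3.38

CI: (102.32, 109.08)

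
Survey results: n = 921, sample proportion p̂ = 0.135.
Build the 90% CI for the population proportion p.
(0.116, 0.154)

Proportion CI:
SE = √(p̂(1-p̂)/n) = √(0.135 · 0.865 / 921) = 0.01126

z* = 1.645
Margin = z* · SE = 1.645 · 0.01126 = 0.0185

CI: 0.135 ± 0.0185 = (0.116, 0.154)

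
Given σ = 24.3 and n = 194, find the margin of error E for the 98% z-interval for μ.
Margin of error = 4.06

Margin of error = z* · σ/√n
= 2.326 · 24.3/√194
= 2.326 · 24.3/13.9284
= 4.06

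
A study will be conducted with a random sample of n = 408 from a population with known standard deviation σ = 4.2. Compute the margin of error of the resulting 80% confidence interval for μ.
Margin of error = 0.27

Margin of error = z* · σ/√n
= 1.282 · 4.2/√408
= 1.282 · 4.2/20.1990
= 0.27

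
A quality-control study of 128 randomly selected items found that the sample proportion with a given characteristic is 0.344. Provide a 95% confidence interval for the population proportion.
(0.262, 0.426)

Proportion CI:
SE = √(p̂(1-p̂)/n) = √(0.344 · 0.656 / 128) = 0.04199

z* = 1.960
Margin = z* · SE = 1.960 · 0.04199 = 0.0823

CI: 0.344 ± 0.0823 = (0.262, 0.426)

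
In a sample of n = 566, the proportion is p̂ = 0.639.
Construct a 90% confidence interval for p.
(0.606, 0.672)

Proportion CI:
SE = √(p̂(1-p̂)/n) = √(0.639 · 0.361 / 566) = 0.02019

z* = 1.645
Margin = z* · SE = 1.645 · 0.02019 = 0.0332

CI: 0.639 ± 0.0332 = (0.606, 0.672)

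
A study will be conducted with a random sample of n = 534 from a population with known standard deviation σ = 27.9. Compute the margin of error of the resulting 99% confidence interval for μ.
Margin of error = 3.11

Margin of error = z* · σ/√n
= 2.576 · 27.9/√534
= 2.576 · 27.9/23.1084
= 3.11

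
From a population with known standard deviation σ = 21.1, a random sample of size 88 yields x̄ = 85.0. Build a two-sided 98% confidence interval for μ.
(79.77, 90.23)

z-interval (σ known):
z* = 2.326 for 98% confidence

Margin of error = z* · σ/√n = 2.326 · 21.1/√88 = 5.23

CI: (85.0 - 5.23, 85.0 + 5.23) = (79.77, 90.23)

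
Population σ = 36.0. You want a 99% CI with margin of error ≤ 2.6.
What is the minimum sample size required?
n ≥ 1273

For margin E ≤ 2.6:
n ≥ (z* · σ / E)²
n ≥ (2.576 · 36.0 / 2.6)²
n ≥ 1272.18

Minimum n = 1273 (rounding up)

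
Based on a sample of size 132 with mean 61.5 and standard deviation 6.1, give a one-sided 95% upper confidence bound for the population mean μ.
μ ≤ 62.38

Upper bound (one-sided):
t* = 1.657 (one-sided for 95%)
Upper bound = x̄ + t* · s/√n = 61.5 + 1.657 · 6.1/√132 = 62.38

We are 95% confident that μ ≤ 62.38.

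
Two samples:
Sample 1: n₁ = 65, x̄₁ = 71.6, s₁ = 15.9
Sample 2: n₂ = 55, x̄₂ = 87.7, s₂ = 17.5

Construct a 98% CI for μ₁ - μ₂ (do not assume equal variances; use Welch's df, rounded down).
(-23.36, -8.84)

Difference: x̄₁ - x̄₂ = -16.10
SE = √(s₁²/n₁ + s₂²/n₂) = √(15.9²/65 + 17.5²/55) = 3.0753
df = 110.36 → 110 (Welch–Satterthwaite, rounded down)
t* = 2.361

CI: -16.10 ± 2.361 · 3.0753 = -16.10 ± 7.26 = (-23.36, -8.84)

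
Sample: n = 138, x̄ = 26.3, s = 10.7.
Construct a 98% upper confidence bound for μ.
μ ≤ 28.19

Upper bound (one-sided):
t* = 2.073 (one-sided for 98%)
Upper bound = x̄ + t* · s/√n = 26.3 + 2.073 · 10.7/√138 = 28.19

We are 98% confident that μ ≤ 28.19.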